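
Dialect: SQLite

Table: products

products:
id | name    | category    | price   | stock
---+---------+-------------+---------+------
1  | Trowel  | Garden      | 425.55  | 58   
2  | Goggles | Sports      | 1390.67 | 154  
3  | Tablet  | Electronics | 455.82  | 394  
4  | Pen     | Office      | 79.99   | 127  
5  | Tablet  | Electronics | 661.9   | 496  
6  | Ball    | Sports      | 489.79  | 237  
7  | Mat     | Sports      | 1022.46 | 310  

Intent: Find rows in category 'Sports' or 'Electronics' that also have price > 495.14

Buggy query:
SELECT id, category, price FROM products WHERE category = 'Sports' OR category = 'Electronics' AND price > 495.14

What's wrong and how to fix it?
Bug: Without parentheses, AND is evaluated before OR, so the price filter only applies to the 'Electronics' branch

Fix: Add parentheses around the OR so the AND applies to both alternatives

Corrected query:
SELECT id, category, price FROM products WHERE (category = 'Sports' OR category = 'Electronics') AND price > 495.14

Result:
id | category    | price  
---+-------------+--------
2  | Sports      | 1390.67
5  | Electronics | 661.9  
7  | Sports      | 1022.46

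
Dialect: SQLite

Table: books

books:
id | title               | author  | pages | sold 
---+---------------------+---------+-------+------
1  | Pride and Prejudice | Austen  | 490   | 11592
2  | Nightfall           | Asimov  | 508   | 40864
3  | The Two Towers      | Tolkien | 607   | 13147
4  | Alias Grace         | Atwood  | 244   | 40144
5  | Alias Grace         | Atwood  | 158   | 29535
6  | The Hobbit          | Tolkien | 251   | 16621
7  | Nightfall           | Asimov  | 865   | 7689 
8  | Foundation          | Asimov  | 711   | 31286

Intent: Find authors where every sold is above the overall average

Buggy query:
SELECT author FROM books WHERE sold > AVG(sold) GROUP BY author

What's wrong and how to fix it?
Bug: AVG() is an aggregate; it can't sit directly in WHERE

Fix: Use a subquery for AVG and a HAVING MIN(...) filter so the condition holds for every row in the group

Corrected query:
SELECT author FROM books GROUP BY author HAVING MIN(sold) > (SELECT AVG(sold) FROM books)

Result:
author
------
Atwood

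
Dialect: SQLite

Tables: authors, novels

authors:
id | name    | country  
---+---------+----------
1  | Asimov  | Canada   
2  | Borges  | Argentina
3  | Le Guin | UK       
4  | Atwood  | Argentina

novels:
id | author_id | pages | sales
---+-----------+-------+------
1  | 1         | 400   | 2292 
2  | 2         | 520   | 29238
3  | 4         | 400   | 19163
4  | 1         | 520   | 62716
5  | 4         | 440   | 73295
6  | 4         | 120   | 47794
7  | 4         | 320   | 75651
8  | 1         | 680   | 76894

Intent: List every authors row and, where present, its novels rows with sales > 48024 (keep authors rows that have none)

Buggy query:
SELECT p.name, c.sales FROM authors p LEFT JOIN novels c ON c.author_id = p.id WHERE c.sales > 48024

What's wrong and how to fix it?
Bug: Filtering c.sales in WHERE discards the NULL rows produced by LEFT JOIN, turning it into an inner join

Fix: Move the right-table condition into the ON clause so unmatched parents are kept

Corrected query:
SELECT p.name, c.sales FROM authors p LEFT JOIN novels c ON c.author_id = p.id AND c.sales > 48024

Result:
name    | sales
--------+------
Asimov  | 62716
Asimov  | 76894
Borges  | NULL 
Le Guin | NULL 
Atwood  | 73295
Atwood  | 75651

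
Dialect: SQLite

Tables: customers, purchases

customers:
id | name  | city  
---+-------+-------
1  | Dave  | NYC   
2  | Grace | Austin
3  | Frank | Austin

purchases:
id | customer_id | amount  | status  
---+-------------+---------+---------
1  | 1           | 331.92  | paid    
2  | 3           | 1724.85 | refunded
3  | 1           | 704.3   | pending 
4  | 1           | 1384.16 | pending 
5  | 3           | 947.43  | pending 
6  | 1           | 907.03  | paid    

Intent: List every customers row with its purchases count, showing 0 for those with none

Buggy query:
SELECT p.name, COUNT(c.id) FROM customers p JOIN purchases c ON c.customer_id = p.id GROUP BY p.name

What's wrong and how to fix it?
Bug: INNER JOIN drops customers rows that have no matching purchases rows

Fix: Use LEFT JOIN so parents without children still appear (COUNT(c.id) gives 0)

Corrected query:
SELECT p.name, COUNT(c.id) FROM customers p LEFT JOIN purchases c ON c.customer_id = p.id GROUP BY p.name

Result:
name  | COUNT(c.id)
------+------------
Dave  | 4          
Frank | 2          
Grace | 0          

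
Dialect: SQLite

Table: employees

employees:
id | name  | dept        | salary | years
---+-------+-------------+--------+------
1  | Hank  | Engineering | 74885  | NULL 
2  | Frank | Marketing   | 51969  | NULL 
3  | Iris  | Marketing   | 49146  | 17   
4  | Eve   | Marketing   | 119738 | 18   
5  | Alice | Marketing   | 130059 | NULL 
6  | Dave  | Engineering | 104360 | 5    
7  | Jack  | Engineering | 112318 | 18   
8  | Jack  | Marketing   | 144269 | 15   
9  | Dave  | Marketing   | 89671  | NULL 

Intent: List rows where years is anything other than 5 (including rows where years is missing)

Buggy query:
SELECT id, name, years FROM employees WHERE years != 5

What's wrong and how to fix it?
Bug: Inequality against NULL is unknown, not true; rows with NULL are dropped

Fix: Add an explicit OR years IS NULL to include the missing-value rows

Corrected query:
SELECT id, name, years FROM employees WHERE years != 5 OR years IS NULL

Result:
id | name  | years
---+-------+------
1  | Hank  | NULL 
2  | Frank | NULL 
3  | Iris  | 17   
4  | Eve   | 18   
5  | Alice | NULL 
7  | Jack  | 18   
8  | Jack  | 15   
9  | Dave  | NULL 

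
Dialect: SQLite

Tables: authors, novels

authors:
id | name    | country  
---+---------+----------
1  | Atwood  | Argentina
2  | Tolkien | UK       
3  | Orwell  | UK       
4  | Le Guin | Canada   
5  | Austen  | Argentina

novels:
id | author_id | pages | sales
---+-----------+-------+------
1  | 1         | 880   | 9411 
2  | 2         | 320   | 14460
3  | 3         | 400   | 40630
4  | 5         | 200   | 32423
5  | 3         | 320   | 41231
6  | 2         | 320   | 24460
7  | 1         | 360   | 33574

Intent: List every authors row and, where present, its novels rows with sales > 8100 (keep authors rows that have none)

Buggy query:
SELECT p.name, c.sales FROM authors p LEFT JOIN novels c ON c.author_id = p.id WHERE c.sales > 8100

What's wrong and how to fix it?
Bug: Filtering c.sales in WHERE discards the NULL rows produced by LEFT JOIN, turning it into an inner join

Fix: Put 'c.sales > 8100' in the JOIN's ON clause instead of WHERE

Corrected query:
SELECT p.name, c.sales FROM authors p LEFT JOIN novels c ON c.author_id = p.id AND c.sales > 8100

Result:
name    | sales
--------+------
Atwood  | 9411 
Atwood  | 33574
Tolkien | 14460
Tolkien | 24460
Orwell  | 40630
Orwell  | 41231
Le Guin | NULL 
Austen  | 32423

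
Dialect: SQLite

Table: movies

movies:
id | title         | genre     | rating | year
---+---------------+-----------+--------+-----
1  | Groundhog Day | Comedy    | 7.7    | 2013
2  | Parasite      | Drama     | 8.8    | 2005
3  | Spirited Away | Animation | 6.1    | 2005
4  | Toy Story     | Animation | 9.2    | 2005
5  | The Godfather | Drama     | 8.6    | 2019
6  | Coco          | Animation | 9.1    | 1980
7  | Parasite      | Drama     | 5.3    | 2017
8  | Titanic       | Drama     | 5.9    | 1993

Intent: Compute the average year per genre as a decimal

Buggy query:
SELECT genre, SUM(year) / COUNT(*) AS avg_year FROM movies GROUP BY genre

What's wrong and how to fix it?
Bug: Both operands are integers, so '/' performs integer division and truncates

Fix: Cast one side to REAL so the division keeps the fractional part

Corrected query:
SELECT genre, SUM(year) * 1.0 / COUNT(*) AS avg_year FROM movies GROUP BY genre

Result:
genre     | avg_year   
----------+------------
Animation | 1996.666667
Comedy    | 2013       
Drama     | 2008.5     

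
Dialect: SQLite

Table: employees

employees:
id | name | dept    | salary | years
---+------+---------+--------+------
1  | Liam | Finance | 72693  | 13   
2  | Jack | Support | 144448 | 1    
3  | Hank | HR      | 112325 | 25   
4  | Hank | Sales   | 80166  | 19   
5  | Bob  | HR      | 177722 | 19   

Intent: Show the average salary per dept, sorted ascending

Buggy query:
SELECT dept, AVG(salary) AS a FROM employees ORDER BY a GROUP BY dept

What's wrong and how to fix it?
Bug: GROUP BY must precede ORDER BY

Fix: Move ORDER BY to the end, after GROUP BY

Corrected query:
SELECT dept, AVG(salary) AS a FROM employees GROUP BY dept ORDER BY a

Result:
dept    | a       
--------+---------
Finance | 72693   
Sales   | 80166   
Support | 144448  
HR      | 145023.5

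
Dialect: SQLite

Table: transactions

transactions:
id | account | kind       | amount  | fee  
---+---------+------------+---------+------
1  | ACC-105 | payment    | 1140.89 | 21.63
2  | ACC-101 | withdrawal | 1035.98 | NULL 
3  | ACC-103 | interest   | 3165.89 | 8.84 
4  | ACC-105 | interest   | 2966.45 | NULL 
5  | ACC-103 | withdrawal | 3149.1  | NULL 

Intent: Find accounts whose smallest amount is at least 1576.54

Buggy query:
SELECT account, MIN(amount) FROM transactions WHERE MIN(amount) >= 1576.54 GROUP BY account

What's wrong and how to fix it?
Bug: Aggregates like MIN are computed per group after WHERE runs

Fix: Use HAVING for the per-group MIN condition

Corrected query:
SELECT account, MIN(amount) FROM transactions GROUP BY account HAVING MIN(amount) >= 1576.54

Result:
account | MIN(amount)
--------+------------
ACC-103 | 3149.1     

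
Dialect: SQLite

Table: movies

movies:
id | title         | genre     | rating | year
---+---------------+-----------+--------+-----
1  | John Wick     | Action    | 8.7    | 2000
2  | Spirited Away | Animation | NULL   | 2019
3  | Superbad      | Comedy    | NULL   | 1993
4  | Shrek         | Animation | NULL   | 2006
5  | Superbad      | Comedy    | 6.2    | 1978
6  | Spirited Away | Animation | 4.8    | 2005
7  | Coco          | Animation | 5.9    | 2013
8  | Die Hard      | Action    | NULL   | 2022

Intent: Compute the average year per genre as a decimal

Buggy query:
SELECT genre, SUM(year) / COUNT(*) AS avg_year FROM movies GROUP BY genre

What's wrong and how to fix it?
Bug: Both operands are integers, so '/' performs integer division and truncates

Fix: Multiply by 1.0 (or CAST to REAL) to force floating-point division

Corrected query:
SELECT genre, SUM(year) * 1.0 / COUNT(*) AS avg_year FROM movies GROUP BY genre

Result:
genre     | avg_year
----------+---------
Action    | 2011    
Animation | 2010.75 
Comedy    | 1985.5  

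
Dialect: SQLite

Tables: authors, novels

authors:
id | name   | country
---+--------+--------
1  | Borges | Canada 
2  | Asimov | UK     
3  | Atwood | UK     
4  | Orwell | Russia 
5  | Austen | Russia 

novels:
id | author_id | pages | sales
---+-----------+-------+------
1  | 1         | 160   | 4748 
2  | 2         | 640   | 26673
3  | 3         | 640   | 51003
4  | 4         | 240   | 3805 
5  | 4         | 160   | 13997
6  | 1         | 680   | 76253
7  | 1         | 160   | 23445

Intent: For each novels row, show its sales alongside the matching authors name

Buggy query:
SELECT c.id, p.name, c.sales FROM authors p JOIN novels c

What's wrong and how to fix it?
Bug: JOIN with no ON clause produces a cartesian product; every novels row pairs with every authors row

Fix: Specify the join condition linking the foreign key to the parent id

Corrected query:
SELECT c.id, p.name, c.sales FROM authors p JOIN novels c ON c.author_id = p.id

Result:
id | name   | sales
---+--------+------
1  | Borges | 4748 
2  | Asimov | 26673
3  | Atwood | 51003
4  | Orwell | 3805 
5  | Orwell | 13997
6  | Borges | 76253
7  | Borges | 23445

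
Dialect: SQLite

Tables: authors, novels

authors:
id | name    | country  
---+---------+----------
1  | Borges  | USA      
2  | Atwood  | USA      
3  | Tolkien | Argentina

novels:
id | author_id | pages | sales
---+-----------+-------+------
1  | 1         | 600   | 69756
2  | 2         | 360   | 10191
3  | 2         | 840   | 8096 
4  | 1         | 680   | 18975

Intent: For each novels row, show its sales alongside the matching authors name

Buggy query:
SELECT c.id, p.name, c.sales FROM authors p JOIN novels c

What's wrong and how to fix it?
Bug: JOIN with no ON clause produces a cartesian product; every novels row pairs with every authors row

Fix: Specify the join condition linking the foreign key to the parent id

Corrected query:
SELECT c.id, p.name, c.sales FROM authors p JOIN novels c ON c.author_id = p.id

Result:
id | name   | sales
---+--------+------
1  | Borges | 69756
2  | Atwood | 10191
3  | Atwood | 8096 
4  | Borges | 18975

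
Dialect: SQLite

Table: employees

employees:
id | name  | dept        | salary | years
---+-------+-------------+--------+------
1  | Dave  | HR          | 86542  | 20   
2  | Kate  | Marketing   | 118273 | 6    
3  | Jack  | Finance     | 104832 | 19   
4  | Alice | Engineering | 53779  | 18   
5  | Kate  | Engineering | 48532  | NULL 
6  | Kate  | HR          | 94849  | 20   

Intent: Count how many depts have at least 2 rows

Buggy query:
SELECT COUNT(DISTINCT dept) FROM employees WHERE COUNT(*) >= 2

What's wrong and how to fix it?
Bug: COUNT(*) cannot appear in WHERE; the per-group count doesn't exist yet

Fix: Group first with HAVING COUNT(*) >= 2, then COUNT the resulting groups

Corrected query:
SELECT COUNT(*) FROM (SELECT dept FROM employees GROUP BY dept HAVING COUNT(*) >= 2)

Result:
COUNT(*)
--------
2       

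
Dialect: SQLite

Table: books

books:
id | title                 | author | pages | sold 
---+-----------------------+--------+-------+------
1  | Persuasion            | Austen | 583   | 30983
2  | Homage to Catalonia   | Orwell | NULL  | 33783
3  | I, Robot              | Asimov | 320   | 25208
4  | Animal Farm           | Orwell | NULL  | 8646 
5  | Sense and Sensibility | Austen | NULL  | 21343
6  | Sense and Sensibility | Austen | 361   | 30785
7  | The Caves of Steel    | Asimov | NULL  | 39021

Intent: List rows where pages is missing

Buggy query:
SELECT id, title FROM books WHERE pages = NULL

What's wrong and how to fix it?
Bug: '= NULL' is always unknown in SQL three-valued logic, so no rows match

Fix: Replace '= NULL' with 'IS NULL'

Corrected query:
SELECT id, title FROM books WHERE pages IS NULL

Result:
id | title                
---+----------------------
2  | Homage to Catalonia  
4  | Animal Farm          
5  | Sense and Sensibility
7  | The Caves of Steel   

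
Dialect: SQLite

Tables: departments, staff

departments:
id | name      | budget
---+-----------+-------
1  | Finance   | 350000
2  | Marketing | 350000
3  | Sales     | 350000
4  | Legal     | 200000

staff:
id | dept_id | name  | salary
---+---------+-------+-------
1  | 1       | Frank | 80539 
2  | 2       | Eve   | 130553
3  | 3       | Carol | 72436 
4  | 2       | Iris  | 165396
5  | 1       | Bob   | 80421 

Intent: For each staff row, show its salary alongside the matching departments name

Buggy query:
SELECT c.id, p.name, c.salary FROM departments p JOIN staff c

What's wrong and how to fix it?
Bug: JOIN with no ON clause produces a cartesian product; every staff row pairs with every departments row

Fix: Add ON c.dept_id = p.id to the JOIN

Corrected query:
SELECT c.id, p.name, c.salary FROM departments p JOIN staff c ON c.dept_id = p.id

Result:
id | name      | salary
---+-----------+-------
1  | Finance   | 80539 
2  | Marketing | 130553
3  | Sales     | 72436 
4  | Marketing | 165396
5  | Finance   | 80421 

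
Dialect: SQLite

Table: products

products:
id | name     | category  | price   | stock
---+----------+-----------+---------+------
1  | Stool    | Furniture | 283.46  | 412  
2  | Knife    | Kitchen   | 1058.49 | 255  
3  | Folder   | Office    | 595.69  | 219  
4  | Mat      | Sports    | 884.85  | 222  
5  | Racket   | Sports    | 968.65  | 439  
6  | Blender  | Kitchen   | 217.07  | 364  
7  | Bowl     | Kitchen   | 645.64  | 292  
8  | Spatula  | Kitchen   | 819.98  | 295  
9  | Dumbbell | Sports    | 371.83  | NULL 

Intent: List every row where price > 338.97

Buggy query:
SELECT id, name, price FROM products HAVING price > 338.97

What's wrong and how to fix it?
Bug: This is a non-aggregate query (no GROUP BY, no aggregates), so in SQLite the HAVING clause is invalid here; a row-level condition belongs in WHERE

Fix: Replace HAVING with WHERE since the condition applies to individual rows

Corrected query:
SELECT id, name, price FROM products WHERE price > 338.97

Result:
id | name     | price  
---+----------+--------
2  | Knife    | 1058.49
3  | Folder   | 595.69 
4  | Mat      | 884.85 
5  | Racket   | 968.65 
7  | Bowl     | 645.64 
8  | Spatula  | 819.98 
9  | Dumbbell | 371.83 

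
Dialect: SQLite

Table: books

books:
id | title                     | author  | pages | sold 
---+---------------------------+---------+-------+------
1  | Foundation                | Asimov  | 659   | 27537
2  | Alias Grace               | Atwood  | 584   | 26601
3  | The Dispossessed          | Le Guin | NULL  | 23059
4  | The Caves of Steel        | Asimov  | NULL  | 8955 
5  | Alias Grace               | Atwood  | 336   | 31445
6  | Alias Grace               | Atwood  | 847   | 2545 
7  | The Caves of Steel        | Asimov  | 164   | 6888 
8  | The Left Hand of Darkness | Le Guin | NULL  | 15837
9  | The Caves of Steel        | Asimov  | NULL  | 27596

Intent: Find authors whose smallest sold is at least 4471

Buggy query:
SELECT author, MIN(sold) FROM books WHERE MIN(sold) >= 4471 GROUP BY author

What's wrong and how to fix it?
Bug: Aggregates like MIN are computed per group after WHERE runs

Fix: Replace WHERE with HAVING after the GROUP BY

Corrected query:
SELECT author, MIN(sold) FROM books GROUP BY author HAVING MIN(sold) >= 4471

Result:
author  | MIN(sold)
--------+----------
Asimov  | 6888     
Le Guin | 15837    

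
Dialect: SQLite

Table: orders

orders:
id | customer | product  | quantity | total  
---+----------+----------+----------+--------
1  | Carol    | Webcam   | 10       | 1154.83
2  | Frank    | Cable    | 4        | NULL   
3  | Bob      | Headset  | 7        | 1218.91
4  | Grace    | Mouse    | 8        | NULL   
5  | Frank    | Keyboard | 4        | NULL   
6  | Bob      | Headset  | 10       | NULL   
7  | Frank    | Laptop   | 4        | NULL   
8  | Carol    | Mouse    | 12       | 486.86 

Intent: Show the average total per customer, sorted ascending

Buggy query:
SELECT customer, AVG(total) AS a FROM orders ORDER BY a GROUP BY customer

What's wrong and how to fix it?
Bug: GROUP BY must precede ORDER BY

Fix: Move ORDER BY to the end, after GROUP BY

Corrected query:
SELECT customer, AVG(total) AS a FROM orders GROUP BY customer ORDER BY a

Result:
customer | a      
---------+--------
Frank    | NULL   
Grace    | NULL   
Carol    | 820.845
Bob      | 1218.91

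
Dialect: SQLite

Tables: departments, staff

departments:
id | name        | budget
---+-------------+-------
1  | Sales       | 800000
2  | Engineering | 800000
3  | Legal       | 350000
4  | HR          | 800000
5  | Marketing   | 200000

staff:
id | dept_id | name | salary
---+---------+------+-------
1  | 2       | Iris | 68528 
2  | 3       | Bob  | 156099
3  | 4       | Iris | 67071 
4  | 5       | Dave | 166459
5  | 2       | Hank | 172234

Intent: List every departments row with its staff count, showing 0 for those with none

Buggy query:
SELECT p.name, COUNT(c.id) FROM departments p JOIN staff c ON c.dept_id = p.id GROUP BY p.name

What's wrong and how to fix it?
Bug: INNER JOIN drops departments rows that have no matching staff rows

Fix: Switch to LEFT JOIN to retain unmatched parent rows

Corrected query:
SELECT p.name, COUNT(c.id) FROM departments p LEFT JOIN staff c ON c.dept_id = p.id GROUP BY p.name

Result:
name        | COUNT(c.id)
------------+------------
Engineering | 2          
HR          | 1          
Legal       | 1          
Marketing   | 1          
Sales       | 0          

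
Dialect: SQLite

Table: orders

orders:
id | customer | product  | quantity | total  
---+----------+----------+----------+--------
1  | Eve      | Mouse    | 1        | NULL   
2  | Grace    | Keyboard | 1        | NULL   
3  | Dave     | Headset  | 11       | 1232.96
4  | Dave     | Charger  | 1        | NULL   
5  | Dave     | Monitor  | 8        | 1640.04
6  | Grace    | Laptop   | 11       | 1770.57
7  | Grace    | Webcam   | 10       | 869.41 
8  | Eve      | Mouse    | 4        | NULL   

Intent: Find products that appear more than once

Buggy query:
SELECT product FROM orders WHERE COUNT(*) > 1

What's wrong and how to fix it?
Bug: WHERE can't reference COUNT(*); aggregates are computed after WHERE

Fix: Group first, then use HAVING for the count condition

Corrected query:
SELECT product FROM orders GROUP BY product HAVING COUNT(*) > 1

Result:
product
-------
Mouse  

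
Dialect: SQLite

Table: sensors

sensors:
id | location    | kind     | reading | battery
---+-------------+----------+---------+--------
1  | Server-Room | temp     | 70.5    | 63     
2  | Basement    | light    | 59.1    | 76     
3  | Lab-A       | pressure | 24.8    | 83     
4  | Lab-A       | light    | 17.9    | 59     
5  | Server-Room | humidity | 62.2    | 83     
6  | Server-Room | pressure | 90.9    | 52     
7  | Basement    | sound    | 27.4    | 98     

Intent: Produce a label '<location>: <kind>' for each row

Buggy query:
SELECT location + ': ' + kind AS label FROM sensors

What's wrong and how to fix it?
Bug: '+' is numeric addition; on text columns SQLite converts them to 0 instead of concatenating

Fix: Use the || operator for string concatenation

Corrected query:
SELECT location || ': ' || kind AS label FROM sensors

Result:
label                
---------------------
Server-Room: temp    
Basement: light      
Lab-A: pressure      
Lab-A: light         
Server-Room: humidity
Server-Room: pressure
Basement: sound      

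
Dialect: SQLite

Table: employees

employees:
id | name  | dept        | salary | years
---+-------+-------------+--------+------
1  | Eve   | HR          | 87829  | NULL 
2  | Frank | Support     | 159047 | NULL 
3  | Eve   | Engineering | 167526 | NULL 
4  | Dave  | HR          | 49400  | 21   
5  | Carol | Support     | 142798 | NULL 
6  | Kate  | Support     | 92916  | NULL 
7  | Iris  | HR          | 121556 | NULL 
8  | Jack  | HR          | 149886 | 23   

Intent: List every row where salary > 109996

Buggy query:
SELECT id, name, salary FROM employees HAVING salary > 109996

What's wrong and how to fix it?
Bug: HAVING filters the output of aggregation, but this query has no GROUP BY and no aggregate functions, so SQLite rejects it (HAVING clause on a non-aggregate query); the condition here is per row

Fix: Use WHERE for row-level filtering

Corrected query:
SELECT id, name, salary FROM employees WHERE salary > 109996

Result:
id | name  | salary
---+-------+-------
2  | Frank | 159047
3  | Eve   | 167526
5  | Carol | 142798
7  | Iris  | 121556
8  | Jack  | 149886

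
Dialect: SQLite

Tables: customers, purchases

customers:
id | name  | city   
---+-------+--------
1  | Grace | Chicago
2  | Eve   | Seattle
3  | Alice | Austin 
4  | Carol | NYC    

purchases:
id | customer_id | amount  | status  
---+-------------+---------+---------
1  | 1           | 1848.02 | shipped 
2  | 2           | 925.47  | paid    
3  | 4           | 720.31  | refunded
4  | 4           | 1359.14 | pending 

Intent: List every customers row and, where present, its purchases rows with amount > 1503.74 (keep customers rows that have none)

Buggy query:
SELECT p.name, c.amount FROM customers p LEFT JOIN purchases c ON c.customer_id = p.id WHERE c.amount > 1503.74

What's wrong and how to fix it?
Bug: Filtering c.amount in WHERE discards the NULL rows produced by LEFT JOIN, turning it into an inner join

Fix: Move the right-table condition into the ON clause so unmatched parents are kept

Corrected query:
SELECT p.name, c.amount FROM customers p LEFT JOIN purchases c ON c.customer_id = p.id AND c.amount > 1503.74

Result:
name  | amount 
------+--------
Grace | 1848.02
Eve   | NULL   
Alice | NULL   
Carol | NULL   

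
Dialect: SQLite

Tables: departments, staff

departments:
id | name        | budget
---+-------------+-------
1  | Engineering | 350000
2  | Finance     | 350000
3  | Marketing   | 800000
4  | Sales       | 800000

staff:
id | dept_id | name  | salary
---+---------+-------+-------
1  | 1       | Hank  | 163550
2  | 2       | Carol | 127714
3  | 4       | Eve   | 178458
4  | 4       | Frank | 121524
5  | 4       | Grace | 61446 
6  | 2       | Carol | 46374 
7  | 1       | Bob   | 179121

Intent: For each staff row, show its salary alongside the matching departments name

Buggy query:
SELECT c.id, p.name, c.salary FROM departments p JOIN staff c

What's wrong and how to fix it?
Bug: JOIN with no ON clause produces a cartesian product; every staff row pairs with every departments row

Fix: Add ON c.dept_id = p.id to the JOIN

Corrected query:
SELECT c.id, p.name, c.salary FROM departments p JOIN staff c ON c.dept_id = p.id

Result:
id | name        | salary
---+-------------+-------
1  | Engineering | 163550
2  | Finance     | 127714
3  | Sales       | 178458
4  | Sales       | 121524
5  | Sales       | 61446 
6  | Finance     | 46374 
7  | Engineering | 179121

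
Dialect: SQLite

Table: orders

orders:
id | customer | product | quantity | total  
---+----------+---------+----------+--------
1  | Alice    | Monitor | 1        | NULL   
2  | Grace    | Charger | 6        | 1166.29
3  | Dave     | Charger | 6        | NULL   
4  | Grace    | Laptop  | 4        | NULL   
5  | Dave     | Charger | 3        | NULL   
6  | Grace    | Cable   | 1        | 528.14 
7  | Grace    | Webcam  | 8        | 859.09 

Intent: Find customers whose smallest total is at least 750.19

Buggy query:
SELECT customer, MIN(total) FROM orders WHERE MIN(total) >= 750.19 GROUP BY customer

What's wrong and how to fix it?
Bug: MIN() in WHERE is a misuse of aggregate

Fix: Use HAVING for the per-group MIN condition

Corrected query:
SELECT customer, MIN(total) FROM orders GROUP BY customer HAVING MIN(total) >= 750.19

Result:
(no rows)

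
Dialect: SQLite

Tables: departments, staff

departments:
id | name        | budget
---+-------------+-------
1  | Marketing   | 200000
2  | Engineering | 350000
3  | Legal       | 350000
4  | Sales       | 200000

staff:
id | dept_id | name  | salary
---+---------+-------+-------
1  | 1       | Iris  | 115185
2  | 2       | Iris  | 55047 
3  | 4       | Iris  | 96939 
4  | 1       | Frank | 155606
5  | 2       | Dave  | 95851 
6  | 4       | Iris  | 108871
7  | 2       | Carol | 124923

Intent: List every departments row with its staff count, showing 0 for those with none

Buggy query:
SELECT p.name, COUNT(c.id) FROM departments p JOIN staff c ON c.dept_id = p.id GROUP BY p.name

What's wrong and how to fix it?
Bug: An inner join excludes parents with zero children

Fix: Use LEFT JOIN so parents without children still appear (COUNT(c.id) gives 0)

Corrected query:
SELECT p.name, COUNT(c.id) FROM departments p LEFT JOIN staff c ON c.dept_id = p.id GROUP BY p.name

Result:
name        | COUNT(c.id)
------------+------------
Engineering | 3          
Legal       | 0          
Marketing   | 2          
Sales       | 2          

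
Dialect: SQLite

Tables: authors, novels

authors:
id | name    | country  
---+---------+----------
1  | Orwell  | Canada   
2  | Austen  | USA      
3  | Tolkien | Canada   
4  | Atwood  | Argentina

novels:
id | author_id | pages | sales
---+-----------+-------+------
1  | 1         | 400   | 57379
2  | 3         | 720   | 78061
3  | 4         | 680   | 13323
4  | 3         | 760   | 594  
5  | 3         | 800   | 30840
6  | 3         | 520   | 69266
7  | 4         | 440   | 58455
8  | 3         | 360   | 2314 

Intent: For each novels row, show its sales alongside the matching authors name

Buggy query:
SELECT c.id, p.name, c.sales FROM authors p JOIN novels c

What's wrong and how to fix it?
Bug: Missing join condition: each novels row is matched to all authors rows instead of just its own

Fix: Add ON c.author_id = p.id to the JOIN

Corrected query:
SELECT c.id, p.name, c.sales FROM authors p JOIN novels c ON c.author_id = p.id

Result:
id | name    | sales
---+---------+------
1  | Orwell  | 57379
2  | Tolkien | 78061
3  | Atwood  | 13323
4  | Tolkien | 594  
5  | Tolkien | 30840
6  | Tolkien | 69266
7  | Atwood  | 58455
8  | Tolkien | 2314 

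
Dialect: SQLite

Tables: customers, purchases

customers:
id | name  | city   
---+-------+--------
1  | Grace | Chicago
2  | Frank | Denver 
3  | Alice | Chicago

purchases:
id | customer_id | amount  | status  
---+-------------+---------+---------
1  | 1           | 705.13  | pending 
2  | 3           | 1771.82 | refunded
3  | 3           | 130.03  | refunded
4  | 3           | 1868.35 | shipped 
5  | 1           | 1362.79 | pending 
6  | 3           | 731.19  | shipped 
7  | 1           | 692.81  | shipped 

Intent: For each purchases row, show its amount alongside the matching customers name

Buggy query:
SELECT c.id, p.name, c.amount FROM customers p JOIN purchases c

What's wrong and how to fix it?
Bug: JOIN with no ON clause produces a cartesian product; every purchases row pairs with every customers row

Fix: Add ON c.customer_id = p.id to the JOIN

Corrected query:
SELECT c.id, p.name, c.amount FROM customers p JOIN purchases c ON c.customer_id = p.id

Result:
id | name  | amount 
---+-------+--------
1  | Grace | 705.13 
2  | Alice | 1771.82
3  | Alice | 130.03 
4  | Alice | 1868.35
5  | Grace | 1362.79
6  | Alice | 731.19 
7  | Grace | 692.81 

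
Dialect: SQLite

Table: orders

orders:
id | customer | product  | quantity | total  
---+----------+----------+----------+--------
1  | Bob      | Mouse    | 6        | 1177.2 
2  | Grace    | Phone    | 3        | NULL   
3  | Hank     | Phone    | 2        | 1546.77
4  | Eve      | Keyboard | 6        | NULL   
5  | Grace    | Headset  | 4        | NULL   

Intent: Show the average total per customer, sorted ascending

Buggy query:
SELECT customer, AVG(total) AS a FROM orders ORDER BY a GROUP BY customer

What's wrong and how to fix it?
Bug: ORDER BY appears before GROUP BY; SQL clause order requires GROUP BY first

Fix: Move ORDER BY to the end, after GROUP BY

Corrected query:
SELECT customer, AVG(total) AS a FROM orders GROUP BY customer ORDER BY a

Result:
customer | a      
---------+--------
Eve      | NULL   
Grace    | NULL   
Bob      | 1177.2 
Hank     | 1546.77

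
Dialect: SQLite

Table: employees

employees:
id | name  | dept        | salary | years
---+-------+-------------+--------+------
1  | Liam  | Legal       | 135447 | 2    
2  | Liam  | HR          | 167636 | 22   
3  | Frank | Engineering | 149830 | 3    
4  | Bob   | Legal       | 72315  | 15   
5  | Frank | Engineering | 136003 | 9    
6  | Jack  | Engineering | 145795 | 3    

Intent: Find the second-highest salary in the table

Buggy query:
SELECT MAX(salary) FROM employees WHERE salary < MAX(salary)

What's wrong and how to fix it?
Bug: The inner MAX is an aggregate inside WHERE, which is not allowed

Fix: Put the inner MAX in a scalar subquery

Corrected query:
SELECT MAX(salary) FROM employees WHERE salary < (SELECT MAX(salary) FROM employees)

Result:
MAX(salary)
-----------
149830     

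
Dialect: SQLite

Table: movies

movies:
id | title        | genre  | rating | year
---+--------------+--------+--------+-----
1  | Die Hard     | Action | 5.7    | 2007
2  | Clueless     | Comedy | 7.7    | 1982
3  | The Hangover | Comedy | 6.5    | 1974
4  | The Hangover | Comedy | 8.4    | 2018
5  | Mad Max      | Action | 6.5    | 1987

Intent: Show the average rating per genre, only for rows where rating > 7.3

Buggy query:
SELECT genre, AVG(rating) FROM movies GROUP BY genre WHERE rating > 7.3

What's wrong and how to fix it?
Bug: WHERE cannot follow GROUP BY

Fix: Place WHERE between FROM and GROUP BY

Corrected query:
SELECT genre, AVG(rating) FROM movies WHERE rating > 7.3 GROUP BY genre

Result:
genre  | AVG(rating)
-------+------------
Comedy | 8.05       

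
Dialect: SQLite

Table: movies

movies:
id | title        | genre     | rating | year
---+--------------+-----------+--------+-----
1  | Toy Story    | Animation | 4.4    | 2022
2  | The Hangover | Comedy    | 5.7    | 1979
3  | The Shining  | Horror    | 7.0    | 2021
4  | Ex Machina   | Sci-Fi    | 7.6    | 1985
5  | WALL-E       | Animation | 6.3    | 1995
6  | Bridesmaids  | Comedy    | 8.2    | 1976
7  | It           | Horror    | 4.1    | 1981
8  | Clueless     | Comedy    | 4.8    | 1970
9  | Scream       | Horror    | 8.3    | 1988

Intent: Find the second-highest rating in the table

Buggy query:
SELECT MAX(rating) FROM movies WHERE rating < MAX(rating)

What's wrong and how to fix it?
Bug: The inner MAX is an aggregate inside WHERE, which is not allowed

Fix: Put the inner MAX in a scalar subquery

Corrected query:
SELECT MAX(rating) FROM movies WHERE rating < (SELECT MAX(rating) FROM movies)

Result:
MAX(rating)
-----------
8.2        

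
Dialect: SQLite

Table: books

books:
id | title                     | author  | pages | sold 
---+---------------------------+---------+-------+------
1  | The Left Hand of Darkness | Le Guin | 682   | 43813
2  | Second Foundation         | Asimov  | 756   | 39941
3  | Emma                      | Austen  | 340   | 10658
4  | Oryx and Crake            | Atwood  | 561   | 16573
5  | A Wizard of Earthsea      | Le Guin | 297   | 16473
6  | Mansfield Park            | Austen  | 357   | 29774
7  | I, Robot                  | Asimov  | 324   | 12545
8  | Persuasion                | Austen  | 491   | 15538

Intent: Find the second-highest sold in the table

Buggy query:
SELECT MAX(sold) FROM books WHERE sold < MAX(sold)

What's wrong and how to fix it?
Bug: The inner MAX is an aggregate inside WHERE, which is not allowed

Fix: Compute the overall MAX in a subquery, then take MAX of rows below it

Corrected query:
SELECT MAX(sold) FROM books WHERE sold < (SELECT MAX(sold) FROM books)

Result:
MAX(sold)
---------
39941    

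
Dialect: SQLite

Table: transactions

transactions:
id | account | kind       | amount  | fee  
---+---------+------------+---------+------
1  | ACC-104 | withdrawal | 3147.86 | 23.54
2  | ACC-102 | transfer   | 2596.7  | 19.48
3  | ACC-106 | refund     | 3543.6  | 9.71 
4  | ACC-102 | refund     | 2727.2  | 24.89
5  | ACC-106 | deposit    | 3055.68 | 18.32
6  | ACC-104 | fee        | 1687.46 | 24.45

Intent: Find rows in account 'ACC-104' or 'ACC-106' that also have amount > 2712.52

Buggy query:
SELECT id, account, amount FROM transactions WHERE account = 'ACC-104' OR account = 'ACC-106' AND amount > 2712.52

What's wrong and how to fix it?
Bug: AND binds tighter than OR, so this parses as account = 'ACC-104' OR (account = 'ACC-106' AND amount > 2712.52)

Fix: Add parentheses around the OR so the AND applies to both alternatives

Corrected query:
SELECT id, account, amount FROM transactions WHERE (account = 'ACC-104' OR account = 'ACC-106') AND amount > 2712.52

Result:
id | account | amount 
---+---------+--------
1  | ACC-104 | 3147.86
3  | ACC-106 | 3543.6 
5  | ACC-106 | 3055.68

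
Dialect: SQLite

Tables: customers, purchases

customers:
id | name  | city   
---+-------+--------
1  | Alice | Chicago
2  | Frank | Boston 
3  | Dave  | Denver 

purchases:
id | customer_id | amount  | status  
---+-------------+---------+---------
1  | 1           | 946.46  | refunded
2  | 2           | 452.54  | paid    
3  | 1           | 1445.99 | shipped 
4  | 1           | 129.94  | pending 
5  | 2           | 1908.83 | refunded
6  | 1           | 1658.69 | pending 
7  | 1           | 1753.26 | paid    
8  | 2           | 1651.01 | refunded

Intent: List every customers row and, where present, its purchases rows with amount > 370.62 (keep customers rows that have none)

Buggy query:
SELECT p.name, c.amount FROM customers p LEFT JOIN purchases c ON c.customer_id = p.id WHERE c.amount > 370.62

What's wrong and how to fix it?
Bug: A WHERE condition on the right-hand table after LEFT JOIN drops unmatched parents

Fix: Move the right-table condition into the ON clause so unmatched parents are kept

Corrected query:
SELECT p.name, c.amount FROM customers p LEFT JOIN purchases c ON c.customer_id = p.id AND c.amount > 370.62

Result:
name  | amount 
------+--------
Alice | 946.46 
Alice | 1445.99
Alice | 1658.69
Alice | 1753.26
Frank | 452.54 
Frank | 1651.01
Frank | 1908.83
Dave  | NULL   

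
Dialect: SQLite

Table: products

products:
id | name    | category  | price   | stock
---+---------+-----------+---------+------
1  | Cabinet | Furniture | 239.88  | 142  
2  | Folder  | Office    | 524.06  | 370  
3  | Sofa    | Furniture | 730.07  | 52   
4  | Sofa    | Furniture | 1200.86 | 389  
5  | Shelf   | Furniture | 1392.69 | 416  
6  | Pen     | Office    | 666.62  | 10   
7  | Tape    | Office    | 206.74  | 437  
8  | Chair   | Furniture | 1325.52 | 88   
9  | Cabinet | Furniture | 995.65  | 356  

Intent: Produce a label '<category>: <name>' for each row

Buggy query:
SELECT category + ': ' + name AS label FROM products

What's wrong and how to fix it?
Bug: SQLite uses || for string concatenation; + coerces text to numbers (yielding 0)

Fix: Use the || operator for string concatenation

Corrected query:
SELECT category || ': ' || name AS label FROM products

Result:
label             
------------------
Furniture: Cabinet
Office: Folder    
Furniture: Sofa   
Furniture: Sofa   
Furniture: Shelf  
Office: Pen       
Office: Tape      
Furniture: Chair  
Furniture: Cabinet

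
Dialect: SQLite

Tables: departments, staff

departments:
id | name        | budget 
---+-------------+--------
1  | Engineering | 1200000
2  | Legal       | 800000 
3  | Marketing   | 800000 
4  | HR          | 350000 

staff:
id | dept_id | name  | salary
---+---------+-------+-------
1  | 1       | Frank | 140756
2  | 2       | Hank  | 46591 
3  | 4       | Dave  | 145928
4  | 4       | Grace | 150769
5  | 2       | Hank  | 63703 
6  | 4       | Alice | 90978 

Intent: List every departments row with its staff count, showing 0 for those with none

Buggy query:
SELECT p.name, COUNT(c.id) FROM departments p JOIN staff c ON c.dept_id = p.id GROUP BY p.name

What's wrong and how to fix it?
Bug: An inner join excludes parents with zero children

Fix: Use LEFT JOIN so parents without children still appear (COUNT(c.id) gives 0)

Corrected query:
SELECT p.name, COUNT(c.id) FROM departments p LEFT JOIN staff c ON c.dept_id = p.id GROUP BY p.name

Result:
name        | COUNT(c.id)
------------+------------
Engineering | 1          
HR          | 3          
Legal       | 2          
Marketing   | 0          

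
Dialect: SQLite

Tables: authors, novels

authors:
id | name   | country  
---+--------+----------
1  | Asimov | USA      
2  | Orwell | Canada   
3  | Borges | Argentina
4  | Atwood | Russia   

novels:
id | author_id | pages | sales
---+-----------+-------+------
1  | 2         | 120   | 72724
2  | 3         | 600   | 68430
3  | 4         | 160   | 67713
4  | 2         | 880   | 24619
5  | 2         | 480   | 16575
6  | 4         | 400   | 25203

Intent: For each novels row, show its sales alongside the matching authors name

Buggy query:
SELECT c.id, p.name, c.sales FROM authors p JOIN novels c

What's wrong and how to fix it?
Bug: JOIN with no ON clause produces a cartesian product; every novels row pairs with every authors row

Fix: Add ON c.author_id = p.id to the JOIN

Corrected query:
SELECT c.id, p.name, c.sales FROM authors p JOIN novels c ON c.author_id = p.id

Result:
id | name   | sales
---+--------+------
1  | Orwell | 72724
2  | Borges | 68430
3  | Atwood | 67713
4  | Orwell | 24619
5  | Orwell | 16575
6  | Atwood | 25203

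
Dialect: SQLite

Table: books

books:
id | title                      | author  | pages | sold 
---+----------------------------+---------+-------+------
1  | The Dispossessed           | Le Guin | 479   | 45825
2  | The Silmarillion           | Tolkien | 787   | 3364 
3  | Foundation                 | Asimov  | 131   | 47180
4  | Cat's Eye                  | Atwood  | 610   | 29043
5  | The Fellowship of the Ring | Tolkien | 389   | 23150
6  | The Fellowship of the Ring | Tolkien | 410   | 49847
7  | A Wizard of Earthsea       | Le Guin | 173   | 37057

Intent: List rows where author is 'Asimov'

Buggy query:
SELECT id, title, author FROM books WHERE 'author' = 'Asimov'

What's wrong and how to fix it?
Bug: Single quotes denote string literals in SQL; the column name is being compared as a constant string

Fix: Remove the quotes around the column name (or use double quotes for an identifier)

Corrected query:
SELECT id, title, author FROM books WHERE author = 'Asimov'

Result:
id | title      | author
---+------------+-------
3  | Foundation | Asimov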